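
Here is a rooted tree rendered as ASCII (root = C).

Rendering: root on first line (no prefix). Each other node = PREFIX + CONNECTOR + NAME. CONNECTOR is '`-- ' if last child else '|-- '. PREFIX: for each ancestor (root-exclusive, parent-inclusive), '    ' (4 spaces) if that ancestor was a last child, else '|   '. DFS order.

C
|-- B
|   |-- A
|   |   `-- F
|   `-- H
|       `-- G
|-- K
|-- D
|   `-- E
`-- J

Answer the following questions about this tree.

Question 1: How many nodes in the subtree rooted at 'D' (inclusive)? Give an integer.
Answer: 2

Derivation:
Subtree rooted at D contains: D, E
Count = 2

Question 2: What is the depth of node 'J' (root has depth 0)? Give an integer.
Path from root to J: C -> J
Depth = number of edges = 1

Answer: 1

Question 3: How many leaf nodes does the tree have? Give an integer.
Answer: 5

Derivation:
Leaves (nodes with no children): E, F, G, J, K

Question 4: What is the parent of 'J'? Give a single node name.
Scan adjacency: J appears as child of C

Answer: C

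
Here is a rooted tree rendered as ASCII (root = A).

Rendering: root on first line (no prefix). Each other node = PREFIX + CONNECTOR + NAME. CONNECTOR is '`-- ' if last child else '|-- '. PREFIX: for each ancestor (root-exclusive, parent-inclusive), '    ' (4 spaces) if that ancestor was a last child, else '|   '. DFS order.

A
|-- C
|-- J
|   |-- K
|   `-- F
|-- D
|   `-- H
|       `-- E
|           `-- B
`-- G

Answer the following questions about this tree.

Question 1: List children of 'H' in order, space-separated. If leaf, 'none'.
Answer: E

Derivation:
Node H's children (from adjacency): E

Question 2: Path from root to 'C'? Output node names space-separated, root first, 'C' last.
Answer: A C

Derivation:
Walk down from root: A -> C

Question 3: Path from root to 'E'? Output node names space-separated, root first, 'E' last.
Walk down from root: A -> D -> H -> E

Answer: A D H E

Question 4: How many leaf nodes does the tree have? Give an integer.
Leaves (nodes with no children): B, C, F, G, K

Answer: 5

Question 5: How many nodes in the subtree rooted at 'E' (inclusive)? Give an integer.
Subtree rooted at E contains: B, E
Count = 2

Answer: 2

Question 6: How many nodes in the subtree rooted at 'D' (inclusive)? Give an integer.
Answer: 4

Derivation:
Subtree rooted at D contains: B, D, E, H
Count = 4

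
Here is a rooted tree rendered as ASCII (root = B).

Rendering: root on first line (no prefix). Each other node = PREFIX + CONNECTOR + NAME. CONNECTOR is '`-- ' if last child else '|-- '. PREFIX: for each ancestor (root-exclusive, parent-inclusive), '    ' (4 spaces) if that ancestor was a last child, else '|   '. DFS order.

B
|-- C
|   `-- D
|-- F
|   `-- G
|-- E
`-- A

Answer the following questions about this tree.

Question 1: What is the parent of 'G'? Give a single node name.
Scan adjacency: G appears as child of F

Answer: F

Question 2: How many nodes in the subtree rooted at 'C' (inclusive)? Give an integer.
Subtree rooted at C contains: C, D
Count = 2

Answer: 2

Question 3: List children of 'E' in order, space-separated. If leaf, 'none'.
Answer: none

Derivation:
Node E's children (from adjacency): (leaf)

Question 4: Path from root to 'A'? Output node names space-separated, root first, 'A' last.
Answer: B A

Derivation:
Walk down from root: B -> A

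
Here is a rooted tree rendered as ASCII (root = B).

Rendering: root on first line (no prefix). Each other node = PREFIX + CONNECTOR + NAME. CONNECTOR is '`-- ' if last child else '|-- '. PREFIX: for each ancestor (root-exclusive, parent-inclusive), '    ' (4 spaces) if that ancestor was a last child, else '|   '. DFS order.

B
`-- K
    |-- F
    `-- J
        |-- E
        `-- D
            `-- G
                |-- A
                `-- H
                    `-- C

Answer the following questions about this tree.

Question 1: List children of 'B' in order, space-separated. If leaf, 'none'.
Answer: K

Derivation:
Node B's children (from adjacency): K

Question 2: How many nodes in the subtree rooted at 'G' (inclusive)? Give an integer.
Answer: 4

Derivation:
Subtree rooted at G contains: A, C, G, H
Count = 4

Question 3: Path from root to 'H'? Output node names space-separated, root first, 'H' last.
Walk down from root: B -> K -> J -> D -> G -> H

Answer: B K J D G H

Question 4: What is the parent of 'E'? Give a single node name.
Scan adjacency: E appears as child of J

Answer: J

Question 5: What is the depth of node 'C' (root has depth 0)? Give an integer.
Path from root to C: B -> K -> J -> D -> G -> H -> C
Depth = number of edges = 6

Answer: 6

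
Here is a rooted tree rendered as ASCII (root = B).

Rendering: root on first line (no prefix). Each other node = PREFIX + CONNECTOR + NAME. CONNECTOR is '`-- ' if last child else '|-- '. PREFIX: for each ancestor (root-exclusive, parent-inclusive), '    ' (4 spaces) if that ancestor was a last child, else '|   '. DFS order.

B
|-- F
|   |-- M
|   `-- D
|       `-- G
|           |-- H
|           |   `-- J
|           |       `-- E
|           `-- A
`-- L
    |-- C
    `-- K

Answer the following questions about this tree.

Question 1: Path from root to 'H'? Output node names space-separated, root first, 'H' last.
Answer: B F D G H

Derivation:
Walk down from root: B -> F -> D -> G -> H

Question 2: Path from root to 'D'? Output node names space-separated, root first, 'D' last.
Walk down from root: B -> F -> D

Answer: B F D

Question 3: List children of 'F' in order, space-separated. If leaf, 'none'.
Answer: M D

Derivation:
Node F's children (from adjacency): M, D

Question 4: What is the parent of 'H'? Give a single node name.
Answer: G

Derivation:
Scan adjacency: H appears as child of G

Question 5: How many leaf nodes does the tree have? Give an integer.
Leaves (nodes with no children): A, C, E, K, M

Answer: 5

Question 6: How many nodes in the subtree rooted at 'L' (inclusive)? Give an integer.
Subtree rooted at L contains: C, K, L
Count = 3

Answer: 3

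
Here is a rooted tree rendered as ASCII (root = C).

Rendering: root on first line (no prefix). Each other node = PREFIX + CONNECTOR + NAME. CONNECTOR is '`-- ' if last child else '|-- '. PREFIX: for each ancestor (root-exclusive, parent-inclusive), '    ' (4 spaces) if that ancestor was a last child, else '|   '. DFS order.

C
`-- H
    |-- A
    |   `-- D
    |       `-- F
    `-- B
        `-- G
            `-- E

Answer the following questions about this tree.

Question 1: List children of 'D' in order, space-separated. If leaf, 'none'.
Node D's children (from adjacency): F

Answer: F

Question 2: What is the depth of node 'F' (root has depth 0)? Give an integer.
Path from root to F: C -> H -> A -> D -> F
Depth = number of edges = 4

Answer: 4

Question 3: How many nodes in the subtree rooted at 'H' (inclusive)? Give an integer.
Answer: 7

Derivation:
Subtree rooted at H contains: A, B, D, E, F, G, H
Count = 7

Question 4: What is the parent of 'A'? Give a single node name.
Scan adjacency: A appears as child of H

Answer: H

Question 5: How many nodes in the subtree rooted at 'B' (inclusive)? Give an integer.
Subtree rooted at B contains: B, E, G
Count = 3

Answer: 3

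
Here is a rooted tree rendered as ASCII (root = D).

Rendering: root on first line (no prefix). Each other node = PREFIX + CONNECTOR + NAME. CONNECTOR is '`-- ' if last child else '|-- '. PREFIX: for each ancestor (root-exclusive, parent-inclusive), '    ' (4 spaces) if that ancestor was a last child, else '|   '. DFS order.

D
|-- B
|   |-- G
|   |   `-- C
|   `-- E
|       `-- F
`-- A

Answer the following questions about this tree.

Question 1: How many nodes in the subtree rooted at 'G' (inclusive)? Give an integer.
Subtree rooted at G contains: C, G
Count = 2

Answer: 2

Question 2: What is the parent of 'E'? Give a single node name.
Scan adjacency: E appears as child of B

Answer: B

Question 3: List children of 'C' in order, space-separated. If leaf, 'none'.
Answer: none

Derivation:
Node C's children (from adjacency): (leaf)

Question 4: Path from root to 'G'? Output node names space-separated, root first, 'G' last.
Walk down from root: D -> B -> G

Answer: D B G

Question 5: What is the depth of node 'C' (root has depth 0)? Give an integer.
Answer: 3

Derivation:
Path from root to C: D -> B -> G -> C
Depth = number of edges = 3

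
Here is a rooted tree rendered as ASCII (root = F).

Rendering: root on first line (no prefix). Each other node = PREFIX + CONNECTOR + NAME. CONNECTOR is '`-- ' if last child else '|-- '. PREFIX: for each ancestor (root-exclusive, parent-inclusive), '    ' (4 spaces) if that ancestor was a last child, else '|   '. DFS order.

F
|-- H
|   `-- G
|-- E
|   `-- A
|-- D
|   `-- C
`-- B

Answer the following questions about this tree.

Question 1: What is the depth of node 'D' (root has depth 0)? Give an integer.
Answer: 1

Derivation:
Path from root to D: F -> D
Depth = number of edges = 1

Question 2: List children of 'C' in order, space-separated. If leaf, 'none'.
Node C's children (from adjacency): (leaf)

Answer: none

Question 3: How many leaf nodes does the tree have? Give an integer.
Leaves (nodes with no children): A, B, C, G

Answer: 4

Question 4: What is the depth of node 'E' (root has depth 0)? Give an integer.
Answer: 1

Derivation:
Path from root to E: F -> E
Depth = number of edges = 1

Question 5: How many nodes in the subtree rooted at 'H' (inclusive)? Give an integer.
Answer: 2

Derivation:
Subtree rooted at H contains: G, H
Count = 2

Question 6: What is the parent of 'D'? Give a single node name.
Scan adjacency: D appears as child of F

Answer: F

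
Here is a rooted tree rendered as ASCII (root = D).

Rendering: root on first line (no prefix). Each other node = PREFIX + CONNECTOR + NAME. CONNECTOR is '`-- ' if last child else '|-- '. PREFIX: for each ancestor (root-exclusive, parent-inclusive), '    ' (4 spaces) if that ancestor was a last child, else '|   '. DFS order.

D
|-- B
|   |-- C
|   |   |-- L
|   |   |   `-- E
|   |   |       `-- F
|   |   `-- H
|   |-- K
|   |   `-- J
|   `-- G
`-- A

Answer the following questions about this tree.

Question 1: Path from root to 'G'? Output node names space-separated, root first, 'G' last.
Answer: D B G

Derivation:
Walk down from root: D -> B -> G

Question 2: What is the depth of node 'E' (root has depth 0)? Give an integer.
Answer: 4

Derivation:
Path from root to E: D -> B -> C -> L -> E
Depth = number of edges = 4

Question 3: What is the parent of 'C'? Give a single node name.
Scan adjacency: C appears as child of B

Answer: B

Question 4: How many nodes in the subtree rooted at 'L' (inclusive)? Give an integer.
Answer: 3

Derivation:
Subtree rooted at L contains: E, F, L
Count = 3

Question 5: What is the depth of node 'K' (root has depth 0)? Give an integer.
Answer: 2

Derivation:
Path from root to K: D -> B -> K
Depth = number of edges = 2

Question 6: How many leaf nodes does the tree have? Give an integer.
Leaves (nodes with no children): A, F, G, H, J

Answer: 5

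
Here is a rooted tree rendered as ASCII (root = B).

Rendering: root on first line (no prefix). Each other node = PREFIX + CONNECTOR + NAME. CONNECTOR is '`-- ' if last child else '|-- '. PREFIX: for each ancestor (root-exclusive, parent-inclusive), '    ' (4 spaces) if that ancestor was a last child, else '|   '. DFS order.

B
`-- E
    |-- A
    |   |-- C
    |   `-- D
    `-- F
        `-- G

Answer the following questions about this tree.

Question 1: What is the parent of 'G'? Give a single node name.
Answer: F

Derivation:
Scan adjacency: G appears as child of F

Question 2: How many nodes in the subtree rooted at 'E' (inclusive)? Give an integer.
Subtree rooted at E contains: A, C, D, E, F, G
Count = 6

Answer: 6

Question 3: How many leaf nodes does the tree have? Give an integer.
Leaves (nodes with no children): C, D, G

Answer: 3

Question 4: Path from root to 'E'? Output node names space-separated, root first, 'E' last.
Walk down from root: B -> E

Answer: B E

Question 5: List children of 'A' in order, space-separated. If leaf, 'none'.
Answer: C D

Derivation:
Node A's children (from adjacency): C, D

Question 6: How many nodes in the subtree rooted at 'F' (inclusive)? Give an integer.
Subtree rooted at F contains: F, G
Count = 2

Answer: 2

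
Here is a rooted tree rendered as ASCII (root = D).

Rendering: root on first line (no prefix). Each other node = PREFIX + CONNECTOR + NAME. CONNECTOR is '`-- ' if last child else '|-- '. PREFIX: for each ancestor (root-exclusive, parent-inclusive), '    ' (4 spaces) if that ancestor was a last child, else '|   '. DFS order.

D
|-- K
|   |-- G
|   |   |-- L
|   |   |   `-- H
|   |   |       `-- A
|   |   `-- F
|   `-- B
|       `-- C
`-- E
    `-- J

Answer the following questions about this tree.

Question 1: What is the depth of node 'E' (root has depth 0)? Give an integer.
Path from root to E: D -> E
Depth = number of edges = 1

Answer: 1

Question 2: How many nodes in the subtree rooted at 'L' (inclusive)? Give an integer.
Subtree rooted at L contains: A, H, L
Count = 3

Answer: 3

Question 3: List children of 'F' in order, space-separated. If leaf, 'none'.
Answer: none

Derivation:
Node F's children (from adjacency): (leaf)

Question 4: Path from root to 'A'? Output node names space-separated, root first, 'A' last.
Answer: D K G L H A

Derivation:
Walk down from root: D -> K -> G -> L -> H -> A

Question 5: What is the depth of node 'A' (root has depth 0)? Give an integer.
Path from root to A: D -> K -> G -> L -> H -> A
Depth = number of edges = 5

Answer: 5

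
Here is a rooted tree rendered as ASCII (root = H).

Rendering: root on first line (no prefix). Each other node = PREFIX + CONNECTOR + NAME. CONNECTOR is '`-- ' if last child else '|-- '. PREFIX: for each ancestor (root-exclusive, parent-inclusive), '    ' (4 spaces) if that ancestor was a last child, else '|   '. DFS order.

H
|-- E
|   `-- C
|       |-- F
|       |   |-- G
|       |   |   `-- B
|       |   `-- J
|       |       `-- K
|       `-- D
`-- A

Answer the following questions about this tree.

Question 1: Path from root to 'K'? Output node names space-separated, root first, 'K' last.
Walk down from root: H -> E -> C -> F -> J -> K

Answer: H E C F J K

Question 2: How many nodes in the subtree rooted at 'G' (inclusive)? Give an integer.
Subtree rooted at G contains: B, G
Count = 2

Answer: 2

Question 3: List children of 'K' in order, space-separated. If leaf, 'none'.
Node K's children (from adjacency): (leaf)

Answer: none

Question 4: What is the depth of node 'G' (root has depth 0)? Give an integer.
Answer: 4

Derivation:
Path from root to G: H -> E -> C -> F -> G
Depth = number of edges = 4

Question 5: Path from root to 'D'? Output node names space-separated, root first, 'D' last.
Answer: H E C D

Derivation:
Walk down from root: H -> E -> C -> D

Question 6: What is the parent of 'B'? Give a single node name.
Scan adjacency: B appears as child of G

Answer: G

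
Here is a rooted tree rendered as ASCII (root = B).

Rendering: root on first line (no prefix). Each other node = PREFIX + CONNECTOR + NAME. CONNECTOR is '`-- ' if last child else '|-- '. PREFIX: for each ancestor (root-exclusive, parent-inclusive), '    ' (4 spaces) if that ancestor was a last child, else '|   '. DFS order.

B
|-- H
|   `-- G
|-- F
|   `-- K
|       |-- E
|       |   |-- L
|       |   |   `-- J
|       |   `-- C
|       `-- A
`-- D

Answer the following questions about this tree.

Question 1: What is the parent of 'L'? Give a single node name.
Answer: E

Derivation:
Scan adjacency: L appears as child of E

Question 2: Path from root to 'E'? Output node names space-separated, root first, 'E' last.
Walk down from root: B -> F -> K -> E

Answer: B F K E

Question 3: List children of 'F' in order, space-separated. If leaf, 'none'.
Node F's children (from adjacency): K

Answer: K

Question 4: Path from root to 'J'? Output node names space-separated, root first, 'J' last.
Answer: B F K E L J

Derivation:
Walk down from root: B -> F -> K -> E -> L -> J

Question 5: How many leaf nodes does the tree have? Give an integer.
Leaves (nodes with no children): A, C, D, G, J

Answer: 5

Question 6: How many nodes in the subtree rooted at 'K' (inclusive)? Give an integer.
Subtree rooted at K contains: A, C, E, J, K, L
Count = 6

Answer: 6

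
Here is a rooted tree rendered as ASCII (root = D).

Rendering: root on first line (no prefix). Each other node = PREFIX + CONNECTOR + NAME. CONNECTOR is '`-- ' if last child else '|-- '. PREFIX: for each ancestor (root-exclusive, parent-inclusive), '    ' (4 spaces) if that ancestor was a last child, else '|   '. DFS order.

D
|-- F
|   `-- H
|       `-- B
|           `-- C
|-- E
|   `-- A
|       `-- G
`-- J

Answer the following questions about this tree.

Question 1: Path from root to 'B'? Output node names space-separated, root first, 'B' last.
Walk down from root: D -> F -> H -> B

Answer: D F H B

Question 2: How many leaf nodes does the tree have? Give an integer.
Leaves (nodes with no children): C, G, J

Answer: 3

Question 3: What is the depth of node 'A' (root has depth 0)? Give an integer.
Path from root to A: D -> E -> A
Depth = number of edges = 2

Answer: 2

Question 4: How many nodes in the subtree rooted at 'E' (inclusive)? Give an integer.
Answer: 3

Derivation:
Subtree rooted at E contains: A, E, G
Count = 3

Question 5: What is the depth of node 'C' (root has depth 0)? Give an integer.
Path from root to C: D -> F -> H -> B -> C
Depth = number of edges = 4

Answer: 4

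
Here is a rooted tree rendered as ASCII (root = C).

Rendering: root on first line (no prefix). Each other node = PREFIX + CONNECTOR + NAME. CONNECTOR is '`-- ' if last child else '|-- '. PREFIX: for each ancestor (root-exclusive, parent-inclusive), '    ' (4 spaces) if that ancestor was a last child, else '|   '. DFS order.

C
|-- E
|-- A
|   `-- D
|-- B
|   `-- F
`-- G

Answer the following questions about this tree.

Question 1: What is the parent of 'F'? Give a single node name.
Scan adjacency: F appears as child of B

Answer: B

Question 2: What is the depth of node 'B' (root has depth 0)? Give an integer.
Path from root to B: C -> B
Depth = number of edges = 1

Answer: 1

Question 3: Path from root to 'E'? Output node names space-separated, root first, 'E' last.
Walk down from root: C -> E

Answer: C E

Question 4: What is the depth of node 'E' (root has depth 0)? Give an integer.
Path from root to E: C -> E
Depth = number of edges = 1

Answer: 1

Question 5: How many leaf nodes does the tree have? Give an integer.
Answer: 4

Derivation:
Leaves (nodes with no children): D, E, F, G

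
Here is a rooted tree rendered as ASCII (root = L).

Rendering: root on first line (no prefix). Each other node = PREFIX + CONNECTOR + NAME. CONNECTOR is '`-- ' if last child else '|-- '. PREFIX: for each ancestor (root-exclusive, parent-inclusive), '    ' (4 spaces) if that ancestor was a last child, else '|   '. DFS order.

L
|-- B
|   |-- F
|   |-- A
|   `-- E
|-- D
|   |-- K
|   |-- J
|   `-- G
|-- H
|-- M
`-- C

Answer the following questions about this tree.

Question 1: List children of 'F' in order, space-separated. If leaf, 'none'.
Answer: none

Derivation:
Node F's children (from adjacency): (leaf)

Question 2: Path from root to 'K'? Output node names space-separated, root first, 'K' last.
Answer: L D K

Derivation:
Walk down from root: L -> D -> K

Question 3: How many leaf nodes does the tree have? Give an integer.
Answer: 9

Derivation:
Leaves (nodes with no children): A, C, E, F, G, H, J, K, M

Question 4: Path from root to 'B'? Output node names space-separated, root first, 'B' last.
Answer: L B

Derivation:
Walk down from root: L -> B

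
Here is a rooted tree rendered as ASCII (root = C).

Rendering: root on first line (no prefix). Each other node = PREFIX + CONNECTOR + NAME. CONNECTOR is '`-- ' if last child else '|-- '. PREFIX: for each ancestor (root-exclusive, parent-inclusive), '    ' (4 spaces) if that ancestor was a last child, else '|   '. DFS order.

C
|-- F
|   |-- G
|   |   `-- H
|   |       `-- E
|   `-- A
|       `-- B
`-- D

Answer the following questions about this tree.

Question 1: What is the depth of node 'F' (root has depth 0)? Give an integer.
Answer: 1

Derivation:
Path from root to F: C -> F
Depth = number of edges = 1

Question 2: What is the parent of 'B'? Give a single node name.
Answer: A

Derivation:
Scan adjacency: B appears as child of A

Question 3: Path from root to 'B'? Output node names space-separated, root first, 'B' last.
Walk down from root: C -> F -> A -> B

Answer: C F A B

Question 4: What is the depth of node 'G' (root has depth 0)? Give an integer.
Answer: 2

Derivation:
Path from root to G: C -> F -> G
Depth = number of edges = 2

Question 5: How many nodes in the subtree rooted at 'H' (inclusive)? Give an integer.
Subtree rooted at H contains: E, H
Count = 2

Answer: 2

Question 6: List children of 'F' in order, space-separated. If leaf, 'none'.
Node F's children (from adjacency): G, A

Answer: G A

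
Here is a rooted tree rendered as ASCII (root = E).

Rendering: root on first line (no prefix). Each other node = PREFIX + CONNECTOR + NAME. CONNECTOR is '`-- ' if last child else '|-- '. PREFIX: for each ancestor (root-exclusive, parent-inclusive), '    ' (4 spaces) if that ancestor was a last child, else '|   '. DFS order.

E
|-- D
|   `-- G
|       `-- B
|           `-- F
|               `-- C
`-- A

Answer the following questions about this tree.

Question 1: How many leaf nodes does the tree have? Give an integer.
Answer: 2

Derivation:
Leaves (nodes with no children): A, C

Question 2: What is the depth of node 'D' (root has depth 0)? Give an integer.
Path from root to D: E -> D
Depth = number of edges = 1

Answer: 1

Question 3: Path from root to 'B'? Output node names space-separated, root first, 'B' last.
Walk down from root: E -> D -> G -> B

Answer: E D G B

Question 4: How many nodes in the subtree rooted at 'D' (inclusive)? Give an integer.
Subtree rooted at D contains: B, C, D, F, G
Count = 5

Answer: 5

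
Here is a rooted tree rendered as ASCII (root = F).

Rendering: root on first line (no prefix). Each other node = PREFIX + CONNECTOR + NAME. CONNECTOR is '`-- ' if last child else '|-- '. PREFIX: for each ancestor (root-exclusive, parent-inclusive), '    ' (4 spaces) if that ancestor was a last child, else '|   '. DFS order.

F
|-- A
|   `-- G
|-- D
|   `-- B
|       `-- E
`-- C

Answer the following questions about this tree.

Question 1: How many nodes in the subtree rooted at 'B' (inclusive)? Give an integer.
Answer: 2

Derivation:
Subtree rooted at B contains: B, E
Count = 2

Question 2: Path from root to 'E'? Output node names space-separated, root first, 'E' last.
Walk down from root: F -> D -> B -> E

Answer: F D B E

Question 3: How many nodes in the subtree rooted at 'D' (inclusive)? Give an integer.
Answer: 3

Derivation:
Subtree rooted at D contains: B, D, E
Count = 3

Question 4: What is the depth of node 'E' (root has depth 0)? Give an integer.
Path from root to E: F -> D -> B -> E
Depth = number of edges = 3

Answer: 3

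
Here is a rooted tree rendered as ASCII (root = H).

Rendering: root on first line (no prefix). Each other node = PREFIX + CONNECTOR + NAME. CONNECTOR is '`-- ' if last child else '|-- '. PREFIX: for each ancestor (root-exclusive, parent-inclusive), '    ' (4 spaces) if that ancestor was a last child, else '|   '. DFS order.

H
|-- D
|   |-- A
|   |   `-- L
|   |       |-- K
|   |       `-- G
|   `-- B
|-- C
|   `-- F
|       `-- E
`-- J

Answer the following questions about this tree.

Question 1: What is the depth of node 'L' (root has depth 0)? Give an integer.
Path from root to L: H -> D -> A -> L
Depth = number of edges = 3

Answer: 3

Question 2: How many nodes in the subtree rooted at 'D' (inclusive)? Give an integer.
Answer: 6

Derivation:
Subtree rooted at D contains: A, B, D, G, K, L
Count = 6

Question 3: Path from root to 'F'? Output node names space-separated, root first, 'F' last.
Answer: H C F

Derivation:
Walk down from root: H -> C -> F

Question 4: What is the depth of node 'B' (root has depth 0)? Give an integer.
Path from root to B: H -> D -> B
Depth = number of edges = 2

Answer: 2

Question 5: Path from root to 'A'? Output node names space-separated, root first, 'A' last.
Walk down from root: H -> D -> A

Answer: H D A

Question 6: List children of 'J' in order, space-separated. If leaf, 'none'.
Answer: none

Derivation:
Node J's children (from adjacency): (leaf)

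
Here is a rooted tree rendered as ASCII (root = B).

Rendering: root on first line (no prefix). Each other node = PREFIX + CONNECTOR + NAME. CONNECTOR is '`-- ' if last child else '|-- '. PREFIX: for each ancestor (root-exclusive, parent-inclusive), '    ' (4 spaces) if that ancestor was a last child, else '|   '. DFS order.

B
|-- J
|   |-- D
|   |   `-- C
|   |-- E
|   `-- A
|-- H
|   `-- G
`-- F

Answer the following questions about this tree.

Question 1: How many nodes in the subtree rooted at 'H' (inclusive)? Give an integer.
Subtree rooted at H contains: G, H
Count = 2

Answer: 2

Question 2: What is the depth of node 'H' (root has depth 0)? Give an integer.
Answer: 1

Derivation:
Path from root to H: B -> H
Depth = number of edges = 1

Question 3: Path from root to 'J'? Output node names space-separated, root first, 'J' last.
Answer: B J

Derivation:
Walk down from root: B -> J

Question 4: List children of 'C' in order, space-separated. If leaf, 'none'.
Node C's children (from adjacency): (leaf)

Answer: none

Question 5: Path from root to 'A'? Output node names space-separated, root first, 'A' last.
Walk down from root: B -> J -> A

Answer: B J A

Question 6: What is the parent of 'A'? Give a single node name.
Answer: J

Derivation:
Scan adjacency: A appears as child of J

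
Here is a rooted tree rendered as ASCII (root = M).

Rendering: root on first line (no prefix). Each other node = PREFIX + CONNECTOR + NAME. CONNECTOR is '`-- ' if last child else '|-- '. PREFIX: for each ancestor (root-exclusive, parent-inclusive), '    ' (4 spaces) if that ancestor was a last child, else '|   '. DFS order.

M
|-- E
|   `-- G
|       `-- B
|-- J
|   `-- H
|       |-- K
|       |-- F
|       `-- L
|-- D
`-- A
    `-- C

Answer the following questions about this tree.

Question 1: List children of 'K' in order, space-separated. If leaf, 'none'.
Node K's children (from adjacency): (leaf)

Answer: none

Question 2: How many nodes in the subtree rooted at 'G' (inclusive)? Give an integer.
Subtree rooted at G contains: B, G
Count = 2

Answer: 2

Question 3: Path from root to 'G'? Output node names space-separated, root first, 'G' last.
Walk down from root: M -> E -> G

Answer: M E G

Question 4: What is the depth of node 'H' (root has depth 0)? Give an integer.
Path from root to H: M -> J -> H
Depth = number of edges = 2

Answer: 2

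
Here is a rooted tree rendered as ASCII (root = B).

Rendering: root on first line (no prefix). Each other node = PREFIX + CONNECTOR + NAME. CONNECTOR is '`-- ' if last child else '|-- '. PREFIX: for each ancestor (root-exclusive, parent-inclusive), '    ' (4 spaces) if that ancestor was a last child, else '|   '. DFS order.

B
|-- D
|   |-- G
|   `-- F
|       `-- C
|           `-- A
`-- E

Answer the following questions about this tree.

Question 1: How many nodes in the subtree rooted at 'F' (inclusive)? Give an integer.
Subtree rooted at F contains: A, C, F
Count = 3

Answer: 3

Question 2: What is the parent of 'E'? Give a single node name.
Answer: B

Derivation:
Scan adjacency: E appears as child of B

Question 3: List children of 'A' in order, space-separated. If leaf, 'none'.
Answer: none

Derivation:
Node A's children (from adjacency): (leaf)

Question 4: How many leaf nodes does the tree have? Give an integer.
Leaves (nodes with no children): A, E, G

Answer: 3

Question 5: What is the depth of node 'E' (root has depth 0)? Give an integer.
Path from root to E: B -> E
Depth = number of edges = 1

Answer: 1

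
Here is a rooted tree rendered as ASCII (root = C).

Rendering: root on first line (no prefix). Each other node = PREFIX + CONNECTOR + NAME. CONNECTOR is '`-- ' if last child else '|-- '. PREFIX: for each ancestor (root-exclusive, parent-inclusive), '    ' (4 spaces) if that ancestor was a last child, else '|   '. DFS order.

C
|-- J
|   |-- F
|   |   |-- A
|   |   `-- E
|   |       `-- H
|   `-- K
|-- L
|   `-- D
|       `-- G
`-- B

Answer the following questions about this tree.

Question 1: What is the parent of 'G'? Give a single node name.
Scan adjacency: G appears as child of D

Answer: D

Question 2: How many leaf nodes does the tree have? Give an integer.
Leaves (nodes with no children): A, B, G, H, K

Answer: 5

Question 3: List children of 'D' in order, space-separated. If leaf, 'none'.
Answer: G

Derivation:
Node D's children (from adjacency): G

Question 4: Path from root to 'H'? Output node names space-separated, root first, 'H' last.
Walk down from root: C -> J -> F -> E -> H

Answer: C J F E H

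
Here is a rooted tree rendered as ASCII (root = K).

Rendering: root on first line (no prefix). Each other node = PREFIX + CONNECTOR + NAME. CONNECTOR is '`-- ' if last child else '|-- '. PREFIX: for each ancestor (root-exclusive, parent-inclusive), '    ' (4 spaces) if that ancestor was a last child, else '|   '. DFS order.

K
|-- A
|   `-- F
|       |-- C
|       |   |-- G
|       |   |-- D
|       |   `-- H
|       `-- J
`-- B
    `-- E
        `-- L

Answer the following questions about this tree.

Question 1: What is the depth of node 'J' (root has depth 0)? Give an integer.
Path from root to J: K -> A -> F -> J
Depth = number of edges = 3

Answer: 3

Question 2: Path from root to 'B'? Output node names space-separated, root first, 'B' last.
Walk down from root: K -> B

Answer: K B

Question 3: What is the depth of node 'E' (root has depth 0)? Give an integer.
Path from root to E: K -> B -> E
Depth = number of edges = 2

Answer: 2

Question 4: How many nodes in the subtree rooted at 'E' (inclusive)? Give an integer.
Answer: 2

Derivation:
Subtree rooted at E contains: E, L
Count = 2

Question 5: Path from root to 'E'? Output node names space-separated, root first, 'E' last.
Walk down from root: K -> B -> E

Answer: K B E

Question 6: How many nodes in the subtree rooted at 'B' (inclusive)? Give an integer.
Subtree rooted at B contains: B, E, L
Count = 3

Answer: 3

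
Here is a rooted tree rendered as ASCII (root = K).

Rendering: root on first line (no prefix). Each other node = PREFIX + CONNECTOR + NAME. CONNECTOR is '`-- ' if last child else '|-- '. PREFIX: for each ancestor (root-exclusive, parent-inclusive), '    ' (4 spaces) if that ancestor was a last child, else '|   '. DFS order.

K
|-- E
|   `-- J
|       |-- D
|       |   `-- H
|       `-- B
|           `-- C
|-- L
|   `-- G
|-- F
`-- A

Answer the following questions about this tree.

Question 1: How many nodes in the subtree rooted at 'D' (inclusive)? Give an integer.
Answer: 2

Derivation:
Subtree rooted at D contains: D, H
Count = 2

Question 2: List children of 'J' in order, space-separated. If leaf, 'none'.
Answer: D B

Derivation:
Node J's children (from adjacency): D, B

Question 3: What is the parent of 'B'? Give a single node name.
Scan adjacency: B appears as child of J

Answer: J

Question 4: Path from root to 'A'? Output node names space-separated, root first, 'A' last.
Walk down from root: K -> A

Answer: K A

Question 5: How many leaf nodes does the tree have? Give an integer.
Answer: 5

Derivation:
Leaves (nodes with no children): A, C, F, G, H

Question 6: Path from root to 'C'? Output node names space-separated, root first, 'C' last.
Answer: K E J B C

Derivation:
Walk down from root: K -> E -> J -> B -> C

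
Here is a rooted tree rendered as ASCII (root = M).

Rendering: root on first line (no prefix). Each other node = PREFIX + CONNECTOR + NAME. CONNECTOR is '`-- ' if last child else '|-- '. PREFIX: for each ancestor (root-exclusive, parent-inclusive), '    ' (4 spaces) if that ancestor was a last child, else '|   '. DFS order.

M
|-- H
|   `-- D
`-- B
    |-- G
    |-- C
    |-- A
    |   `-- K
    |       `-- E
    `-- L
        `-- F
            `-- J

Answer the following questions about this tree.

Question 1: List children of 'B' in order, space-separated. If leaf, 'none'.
Node B's children (from adjacency): G, C, A, L

Answer: G C A L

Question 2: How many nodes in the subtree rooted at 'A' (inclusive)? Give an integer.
Subtree rooted at A contains: A, E, K
Count = 3

Answer: 3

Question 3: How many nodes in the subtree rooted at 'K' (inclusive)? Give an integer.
Subtree rooted at K contains: E, K
Count = 2

Answer: 2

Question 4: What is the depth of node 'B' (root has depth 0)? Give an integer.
Path from root to B: M -> B
Depth = number of edges = 1

Answer: 1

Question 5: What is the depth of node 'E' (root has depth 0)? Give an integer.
Answer: 4

Derivation:
Path from root to E: M -> B -> A -> K -> E
Depth = number of edges = 4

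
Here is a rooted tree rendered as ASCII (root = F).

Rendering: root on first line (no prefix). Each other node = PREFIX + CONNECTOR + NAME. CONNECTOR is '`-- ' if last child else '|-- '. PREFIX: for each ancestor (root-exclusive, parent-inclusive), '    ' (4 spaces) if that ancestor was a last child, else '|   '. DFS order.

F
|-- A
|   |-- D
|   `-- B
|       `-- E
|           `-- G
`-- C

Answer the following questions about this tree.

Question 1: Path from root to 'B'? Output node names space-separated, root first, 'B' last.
Answer: F A B

Derivation:
Walk down from root: F -> A -> B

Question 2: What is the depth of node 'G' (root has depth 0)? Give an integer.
Answer: 4

Derivation:
Path from root to G: F -> A -> B -> E -> G
Depth = number of edges = 4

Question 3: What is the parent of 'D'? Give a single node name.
Answer: A

Derivation:
Scan adjacency: D appears as child of A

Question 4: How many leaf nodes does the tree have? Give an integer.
Answer: 3

Derivation:
Leaves (nodes with no children): C, D, G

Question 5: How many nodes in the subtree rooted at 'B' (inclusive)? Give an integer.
Answer: 3

Derivation:
Subtree rooted at B contains: B, E, G
Count = 3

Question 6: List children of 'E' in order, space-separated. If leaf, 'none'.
Node E's children (from adjacency): G

Answer: G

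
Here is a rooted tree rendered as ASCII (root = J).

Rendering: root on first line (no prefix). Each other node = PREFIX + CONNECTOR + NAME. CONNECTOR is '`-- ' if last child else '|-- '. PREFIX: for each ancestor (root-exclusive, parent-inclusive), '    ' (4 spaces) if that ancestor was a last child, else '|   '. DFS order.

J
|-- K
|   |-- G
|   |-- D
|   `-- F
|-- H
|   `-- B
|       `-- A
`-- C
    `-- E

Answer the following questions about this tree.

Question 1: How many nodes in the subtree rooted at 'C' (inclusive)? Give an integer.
Answer: 2

Derivation:
Subtree rooted at C contains: C, E
Count = 2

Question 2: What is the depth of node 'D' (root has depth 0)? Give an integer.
Path from root to D: J -> K -> D
Depth = number of edges = 2

Answer: 2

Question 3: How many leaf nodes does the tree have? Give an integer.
Answer: 5

Derivation:
Leaves (nodes with no children): A, D, E, F, G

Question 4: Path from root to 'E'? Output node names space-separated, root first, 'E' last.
Walk down from root: J -> C -> E

Answer: J C E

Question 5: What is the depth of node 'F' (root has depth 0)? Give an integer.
Answer: 2

Derivation:
Path from root to F: J -> K -> F
Depth = number of edges = 2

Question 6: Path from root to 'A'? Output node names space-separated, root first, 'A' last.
Walk down from root: J -> H -> B -> A

Answer: J H B A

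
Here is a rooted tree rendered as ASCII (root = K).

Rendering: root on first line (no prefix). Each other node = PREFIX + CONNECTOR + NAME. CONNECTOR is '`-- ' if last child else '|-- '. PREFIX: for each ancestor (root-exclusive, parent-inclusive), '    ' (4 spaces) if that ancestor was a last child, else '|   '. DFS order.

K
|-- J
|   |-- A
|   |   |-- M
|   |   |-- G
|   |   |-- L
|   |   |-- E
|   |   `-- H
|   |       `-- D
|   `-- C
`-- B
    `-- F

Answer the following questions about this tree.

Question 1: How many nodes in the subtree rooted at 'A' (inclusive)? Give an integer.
Answer: 7

Derivation:
Subtree rooted at A contains: A, D, E, G, H, L, M
Count = 7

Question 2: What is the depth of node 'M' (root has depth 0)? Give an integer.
Path from root to M: K -> J -> A -> M
Depth = number of edges = 3

Answer: 3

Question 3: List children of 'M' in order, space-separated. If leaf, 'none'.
Answer: none

Derivation:
Node M's children (from adjacency): (leaf)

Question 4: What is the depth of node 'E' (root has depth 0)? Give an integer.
Path from root to E: K -> J -> A -> E
Depth = number of edges = 3

Answer: 3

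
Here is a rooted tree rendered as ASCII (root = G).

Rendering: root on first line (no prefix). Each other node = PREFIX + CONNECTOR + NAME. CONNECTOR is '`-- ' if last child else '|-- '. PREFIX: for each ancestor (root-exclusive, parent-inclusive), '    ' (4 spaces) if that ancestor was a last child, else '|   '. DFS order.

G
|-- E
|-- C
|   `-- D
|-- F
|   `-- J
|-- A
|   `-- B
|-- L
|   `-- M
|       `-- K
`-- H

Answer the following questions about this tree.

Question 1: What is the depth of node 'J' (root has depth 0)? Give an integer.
Path from root to J: G -> F -> J
Depth = number of edges = 2

Answer: 2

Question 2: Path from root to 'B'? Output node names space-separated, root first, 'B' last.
Walk down from root: G -> A -> B

Answer: G A B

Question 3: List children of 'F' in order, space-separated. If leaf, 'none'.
Node F's children (from adjacency): J

Answer: J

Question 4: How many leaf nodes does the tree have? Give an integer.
Answer: 6

Derivation:
Leaves (nodes with no children): B, D, E, H, J, K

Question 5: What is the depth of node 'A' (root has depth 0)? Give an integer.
Answer: 1

Derivation:
Path from root to A: G -> A
Depth = number of edges = 1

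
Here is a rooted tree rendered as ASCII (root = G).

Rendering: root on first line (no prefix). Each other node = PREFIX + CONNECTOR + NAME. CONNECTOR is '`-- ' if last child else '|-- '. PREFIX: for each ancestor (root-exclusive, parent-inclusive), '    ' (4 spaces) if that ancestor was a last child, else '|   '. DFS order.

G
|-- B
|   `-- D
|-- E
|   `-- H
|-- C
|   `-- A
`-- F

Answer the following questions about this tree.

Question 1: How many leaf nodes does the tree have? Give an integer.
Leaves (nodes with no children): A, D, F, H

Answer: 4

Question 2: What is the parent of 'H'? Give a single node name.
Scan adjacency: H appears as child of E

Answer: E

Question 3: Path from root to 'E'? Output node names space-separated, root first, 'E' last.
Walk down from root: G -> E

Answer: G E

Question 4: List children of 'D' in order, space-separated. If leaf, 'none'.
Answer: none

Derivation:
Node D's children (from adjacency): (leaf)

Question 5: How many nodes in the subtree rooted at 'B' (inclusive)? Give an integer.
Answer: 2

Derivation:
Subtree rooted at B contains: B, D
Count = 2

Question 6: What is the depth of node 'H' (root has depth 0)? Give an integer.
Answer: 2

Derivation:
Path from root to H: G -> E -> H
Depth = number of edges = 2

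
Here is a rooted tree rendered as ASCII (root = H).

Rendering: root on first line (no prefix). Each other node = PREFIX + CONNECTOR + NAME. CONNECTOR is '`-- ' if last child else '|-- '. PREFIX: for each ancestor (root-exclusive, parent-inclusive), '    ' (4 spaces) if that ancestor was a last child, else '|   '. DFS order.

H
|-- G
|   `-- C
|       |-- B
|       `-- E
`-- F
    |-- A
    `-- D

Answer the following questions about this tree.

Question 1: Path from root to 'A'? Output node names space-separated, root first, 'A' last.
Walk down from root: H -> F -> A

Answer: H F A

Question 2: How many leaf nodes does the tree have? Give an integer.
Leaves (nodes with no children): A, B, D, E

Answer: 4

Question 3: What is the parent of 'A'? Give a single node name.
Answer: F

Derivation:
Scan adjacency: A appears as child of F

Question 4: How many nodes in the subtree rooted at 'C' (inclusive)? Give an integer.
Answer: 3

Derivation:
Subtree rooted at C contains: B, C, E
Count = 3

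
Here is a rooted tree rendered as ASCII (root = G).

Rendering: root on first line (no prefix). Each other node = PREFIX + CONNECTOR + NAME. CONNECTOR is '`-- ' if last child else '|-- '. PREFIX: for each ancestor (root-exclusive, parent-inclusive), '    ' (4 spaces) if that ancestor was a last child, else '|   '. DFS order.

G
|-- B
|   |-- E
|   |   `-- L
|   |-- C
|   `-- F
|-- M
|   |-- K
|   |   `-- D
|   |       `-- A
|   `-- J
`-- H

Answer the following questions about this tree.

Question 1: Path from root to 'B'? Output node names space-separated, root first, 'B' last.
Answer: G B

Derivation:
Walk down from root: G -> B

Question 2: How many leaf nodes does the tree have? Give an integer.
Leaves (nodes with no children): A, C, F, H, J, L

Answer: 6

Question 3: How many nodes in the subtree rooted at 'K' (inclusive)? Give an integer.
Subtree rooted at K contains: A, D, K
Count = 3

Answer: 3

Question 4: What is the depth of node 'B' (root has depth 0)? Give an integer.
Path from root to B: G -> B
Depth = number of edges = 1

Answer: 1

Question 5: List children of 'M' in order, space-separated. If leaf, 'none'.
Node M's children (from adjacency): K, J

Answer: K J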